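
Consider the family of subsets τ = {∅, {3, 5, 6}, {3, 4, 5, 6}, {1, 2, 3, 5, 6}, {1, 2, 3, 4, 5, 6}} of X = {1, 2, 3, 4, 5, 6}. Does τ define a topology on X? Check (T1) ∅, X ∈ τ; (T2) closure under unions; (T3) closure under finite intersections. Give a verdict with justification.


τ IS a topology on X.

Axiom (T1): ∅ ∈ τ? Yes; X ∈ τ? Yes.
Axiom (T2/T3): check pairwise unions and intersections of members of τ.
All pairwise intersections and unions checked — each lies in τ. Therefore τ satisfies (T1), (T2), (T3): it IS a topology on X.


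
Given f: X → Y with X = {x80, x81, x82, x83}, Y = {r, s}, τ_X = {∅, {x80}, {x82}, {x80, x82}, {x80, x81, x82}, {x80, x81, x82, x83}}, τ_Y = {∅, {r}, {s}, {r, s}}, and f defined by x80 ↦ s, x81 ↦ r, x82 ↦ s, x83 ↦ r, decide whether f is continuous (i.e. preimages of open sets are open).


f is NOT continuous.

Compute f^{-1}(U) for each U ∈ τ_Y:
  U = ∅: f^{-1}(U) = ∅ ∈ τ_X ✓.
  U = {r}: f^{-1}(U) = {x81, x83} ∉ τ_X ✗.
  U = {s}: f^{-1}(U) = {x80, x82} ∈ τ_X ✓.
  U = {r, s}: f^{-1}(U) = {x80, x81, x82, x83} ∈ τ_X ✓.
Found U = {r} with f^{-1}(U) = {x81, x83} not in τ_X. Therefore f is NOT continuous.


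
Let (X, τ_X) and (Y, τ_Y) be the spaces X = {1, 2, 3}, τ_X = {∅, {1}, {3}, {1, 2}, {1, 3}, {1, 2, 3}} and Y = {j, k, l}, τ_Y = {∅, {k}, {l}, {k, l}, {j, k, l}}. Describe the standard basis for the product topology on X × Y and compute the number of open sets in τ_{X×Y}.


Basis B = {∅ × ∅, {1} × {k}, {1} × {l}, {3} × {k}, {3} × {l}, {1} × {k, l}, {1, 2} × {k}, {1, 3} × {k}, {1, 2} × {l}, {1, 3} × {l}, {3} × {k, l}, {1} × {j, k, l}, {1, 2, 3} × {k}, {1, 2, 3} × {l}, {3} × {j, k, l}, {1, 2} × {k, l}, {1, 3} × {k, l}, {1, 2} × {j, k, l}, {1, 3} × {j, k, l}, {1, 2, 3} × {k, l}, {1, 2, 3} × {j, k, l}}; |τ_{X×Y}| = 70.

Enumerate products U × V with U ∈ τ_X, V ∈ τ_Y (deduplicated):
  ∅ × ∅ = {} (∅)
  {1} × {k} = {(1,k)}
  {1} × {l} = {(1,l)}
  {3} × {k} = {(3,k)}
  {3} × {l} = {(3,l)}
  {1} × {k, l} = {(1,k), (1,l)}
  {1, 2} × {k} = {(1,k), (2,k)}
  {1, 3} × {k} = {(1,k), (3,k)}
  {1, 2} × {l} = {(1,l), (2,l)}
  {1, 3} × {l} = {(1,l), (3,l)}
  {3} × {k, l} = {(3,k), (3,l)}
  {1} × {j, k, l} = {(1,j), (1,k), (1,l)}
  {1, 2, 3} × {k} = {(1,k), (2,k), (3,k)}
  {1, 2, 3} × {l} = {(1,l), (2,l), (3,l)}
  {3} × {j, k, l} = {(3,j), (3,k), (3,l)}
  {1, 2} × {k, l} = {(1,k), (1,l), (2,k), (2,l)}
  {1, 3} × {k, l} = {(1,k), (1,l), (3,k), (3,l)}
  {1, 2} × {j, k, l} = {(1,j), (1,k), (1,l), (2,j), (2,k), (2,l)}
  {1, 3} × {j, k, l} = {(1,j), (1,k), (1,l), (3,j), (3,k), (3,l)}
  {1, 2, 3} × {k, l} = {(1,k), (1,l), (2,k), (2,l), (3,k), (3,l)}
  {1, 2, 3} × {j, k, l} = {(1,j), (1,k), (1,l), (2,j), (2,k), (2,l), (3,j), (3,k), (3,l)}
These 21 distinct sets form the basis B.
Close under arbitrary unions to get τ_{X×Y}; counting gives |τ_{X×Y}| = 70.


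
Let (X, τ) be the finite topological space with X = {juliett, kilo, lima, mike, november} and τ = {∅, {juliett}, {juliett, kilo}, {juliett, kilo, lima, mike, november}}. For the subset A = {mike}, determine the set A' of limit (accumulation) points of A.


A' = {lima, november}

For each x ∈ X, list the open sets U ∈ τ with x ∈ U, then check whether U ∩ (A ∖ {x}) ≠ ∅ for every such U.
  x = juliett: open {juliett} ∋ x has {juliett} ∩ (A ∖ {juliett}) = ∅, so x is NOT a limit point.
  x = kilo: open {juliett, kilo} ∋ x has {juliett, kilo} ∩ (A ∖ {kilo}) = ∅, so x is NOT a limit point.
  x = lima: opens ∋ x are {juliett, kilo, lima, mike, november}; each meets A ∖ {lima}, so x IS a limit point.
  x = mike: open {juliett, kilo, lima, mike, november} ∋ x has {juliett, kilo, lima, mike, november} ∩ (A ∖ {mike}) = ∅, so x is NOT a limit point.
  x = november: opens ∋ x are {juliett, kilo, lima, mike, november}; each meets A ∖ {november}, so x IS a limit point.
Collecting: A' = {lima, november}.


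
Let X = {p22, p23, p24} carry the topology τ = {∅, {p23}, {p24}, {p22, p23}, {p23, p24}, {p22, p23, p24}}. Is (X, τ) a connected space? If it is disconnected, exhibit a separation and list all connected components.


(X, τ) is disconnected; components = [{p24}, {p22, p23}].

Find clopen sets (U ∈ τ with X ∖ U ∈ τ):
  U = ∅, X ∖ U = {p22, p23, p24} — both open, so U is clopen.
  U = {p24}, X ∖ U = {p22, p23} — both open, so U is clopen.
  U = {p22, p23}, X ∖ U = {p24} — both open, so U is clopen.
  U = {p22, p23, p24}, X ∖ U = ∅ — both open, so U is clopen.
Nontrivial clopen(s) exist: e.g. {p24}. So (X, τ) is disconnected.
Compute connected components by grouping points that agree on all clopens:
  component: {p24}
  component: {p22, p23}


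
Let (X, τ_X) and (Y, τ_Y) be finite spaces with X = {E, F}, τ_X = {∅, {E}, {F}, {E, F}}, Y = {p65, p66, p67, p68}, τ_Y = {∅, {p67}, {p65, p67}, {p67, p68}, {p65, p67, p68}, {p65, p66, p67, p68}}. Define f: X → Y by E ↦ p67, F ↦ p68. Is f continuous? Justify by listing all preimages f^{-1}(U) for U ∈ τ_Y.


f IS continuous.

Compute f^{-1}(U) for each U ∈ τ_Y:
  U = ∅: f^{-1}(U) = ∅ ∈ τ_X ✓.
  U = {p67}: f^{-1}(U) = {E} ∈ τ_X ✓.
  U = {p65, p67}: f^{-1}(U) = {E} ∈ τ_X ✓.
  U = {p67, p68}: f^{-1}(U) = {E, F} ∈ τ_X ✓.
  U = {p65, p67, p68}: f^{-1}(U) = {E, F} ∈ τ_X ✓.
  U = {p65, p66, p67, p68}: f^{-1}(U) = {E, F} ∈ τ_X ✓.
Every preimage lies in τ_X, so f IS continuous.


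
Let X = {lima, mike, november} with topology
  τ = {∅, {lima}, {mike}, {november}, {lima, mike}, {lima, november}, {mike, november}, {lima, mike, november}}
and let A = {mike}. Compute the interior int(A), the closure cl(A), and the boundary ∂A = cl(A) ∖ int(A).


int(A) = {mike}, cl(A) = {mike}, ∂A = ∅.

Closed sets in (X, τ) are complements of opens:
  closed(X, τ) = {∅, {lima}, {mike}, {november}, {lima, mike}, {lima, november}, {mike, november}, {lima, mike, november}}.
int(A) = ⋃ {U ∈ τ : U ⊆ A}. Opens contained in A: ∅, {mike}.
Taking the union of these: int(A) = {mike}.
cl(A) = ⋂ {C closed : A ⊆ C}. Closed sets containing A: {mike}, {lima, mike}, {mike, november}, {lima, mike, november}.
Intersecting these: cl(A) = {mike}.
∂A = cl(A) ∖ int(A) = {mike} ∖ {mike} = ∅.


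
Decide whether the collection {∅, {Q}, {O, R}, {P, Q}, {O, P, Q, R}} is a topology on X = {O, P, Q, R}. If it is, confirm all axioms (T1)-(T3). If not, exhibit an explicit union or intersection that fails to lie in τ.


τ is NOT a topology on X.

Axiom (T1): ∅ ∈ τ? Yes; X ∈ τ? Yes.
Axiom (T2/T3): check pairwise unions and intersections of members of τ.
Counterexample for (T2): {Q} ∪ {O, R} = {O, Q, R} ∉ τ. Therefore τ is NOT a topology.


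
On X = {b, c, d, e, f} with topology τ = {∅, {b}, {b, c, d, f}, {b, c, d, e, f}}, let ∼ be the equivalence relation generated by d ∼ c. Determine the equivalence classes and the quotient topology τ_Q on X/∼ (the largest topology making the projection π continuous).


X/∼ = {[b], [c=d], [e], [f]}; |τ_Q| = 4.

Equivalence classes: [b], [c=d], [e], [f].
Quotient map π: X → X/∼ sends b ↦ [b], c ↦ [c=d], d ↦ [c=d], e ↦ [e], f ↦ [f].
For each subset V ⊆ X/∼, compute π^{-1}(V) ⊆ X and check whether π^{-1}(V) ∈ τ. V is open in τ_Q iff π^{-1}(V) ∈ τ.
  V = {}: π^{-1}(V) = ∅ ∈ τ ✓.
  V = {[b]}: π^{-1}(V) = {b} ∈ τ ✓.
  V = {[c=d]}: π^{-1}(V) = {c, d} ∉ τ ✗.
  V = {[b], [c=d]}: π^{-1}(V) = {b, c, d} ∉ τ ✗.
  V = {[e]}: π^{-1}(V) = {e} ∉ τ ✗.
  V = {[b], [e]}: π^{-1}(V) = {b, e} ∉ τ ✗.
  V = {[c=d], [e]}: π^{-1}(V) = {c, d, e} ∉ τ ✗.
  V = {[b], [c=d], [e]}: π^{-1}(V) = {b, c, d, e} ∉ τ ✗.
  V = {[f]}: π^{-1}(V) = {f} ∉ τ ✗.
  V = {[b], [f]}: π^{-1}(V) = {b, f} ∉ τ ✗.
  V = {[c=d], [f]}: π^{-1}(V) = {c, d, f} ∉ τ ✗.
  V = {[b], [c=d], [f]}: π^{-1}(V) = {b, c, d, f} ∈ τ ✓.
  V = {[e], [f]}: π^{-1}(V) = {e, f} ∉ τ ✗.
  V = {[b], [e], [f]}: π^{-1}(V) = {b, e, f} ∉ τ ✗.
  V = {[c=d], [e], [f]}: π^{-1}(V) = {c, d, e, f} ∉ τ ✗.
  V = {[b], [c=d], [e], [f]}: π^{-1}(V) = {b, c, d, e, f} ∈ τ ✓.
Open sets in the quotient: τ_Q = {{}, {[b]}, {[b], [c=d], [f]}, {[b], [c=d], [e], [f]}} (4 elements).


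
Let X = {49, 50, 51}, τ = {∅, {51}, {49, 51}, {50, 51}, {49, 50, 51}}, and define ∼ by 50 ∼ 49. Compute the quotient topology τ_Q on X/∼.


X/∼ = {[49=50], [51]}; |τ_Q| = 3.

Equivalence classes: [49=50], [51].
Quotient map π: X → X/∼ sends 49 ↦ [49=50], 50 ↦ [49=50], 51 ↦ [51].
For each subset V ⊆ X/∼, compute π^{-1}(V) ⊆ X and check whether π^{-1}(V) ∈ τ. V is open in τ_Q iff π^{-1}(V) ∈ τ.
  V = {}: π^{-1}(V) = ∅ ∈ τ ✓.
  V = {[49=50]}: π^{-1}(V) = {49, 50} ∉ τ ✗.
  V = {[51]}: π^{-1}(V) = {51} ∈ τ ✓.
  V = {[49=50], [51]}: π^{-1}(V) = {49, 50, 51} ∈ τ ✓.
Open sets in the quotient: τ_Q = {{}, {[51]}, {[49=50], [51]}} (3 elements).


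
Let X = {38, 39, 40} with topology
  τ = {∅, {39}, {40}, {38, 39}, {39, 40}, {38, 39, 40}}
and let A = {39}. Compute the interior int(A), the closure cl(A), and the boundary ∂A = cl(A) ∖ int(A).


int(A) = {39}, cl(A) = {38, 39}, ∂A = {38}.

Closed sets in (X, τ) are complements of opens:
  closed(X, τ) = {∅, {38}, {40}, {38, 39}, {38, 40}, {38, 39, 40}}.
int(A) = ⋃ {U ∈ τ : U ⊆ A}. Opens contained in A: ∅, {39}.
Taking the union of these: int(A) = {39}.
cl(A) = ⋂ {C closed : A ⊆ C}. Closed sets containing A: {38, 39}, {38, 39, 40}.
Intersecting these: cl(A) = {38, 39}.
∂A = cl(A) ∖ int(A) = {38, 39} ∖ {39} = {38}.


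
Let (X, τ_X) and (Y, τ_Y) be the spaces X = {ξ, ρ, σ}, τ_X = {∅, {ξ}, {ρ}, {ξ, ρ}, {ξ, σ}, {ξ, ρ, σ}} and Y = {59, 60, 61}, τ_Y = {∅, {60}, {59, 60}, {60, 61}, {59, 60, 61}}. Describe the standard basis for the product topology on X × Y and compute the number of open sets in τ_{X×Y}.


Basis B = {∅ × ∅, {ξ} × {60}, {ρ} × {60}, {ξ} × {59, 60}, {ξ} × {60, 61}, {ξ, ρ} × {60}, {ξ, σ} × {60}, {ρ} × {59, 60}, {ρ} × {60, 61}, {ξ} × {59, 60, 61}, {ξ, ρ, σ} × {60}, {ρ} × {59, 60, 61}, {ξ, ρ} × {59, 60}, {ξ, σ} × {59, 60}, {ξ, ρ} × {60, 61}, {ξ, σ} × {60, 61}, {ξ, ρ} × {59, 60, 61}, {ξ, σ} × {59, 60, 61}, {ξ, ρ, σ} × {59, 60}, {ξ, ρ, σ} × {60, 61}, {ξ, ρ, σ} × {59, 60, 61}}; |τ_{X×Y}| = 70.

Enumerate products U × V with U ∈ τ_X, V ∈ τ_Y (deduplicated):
  ∅ × ∅ = {} (∅)
  {ξ} × {60} = {(ξ,60)}
  {ρ} × {60} = {(ρ,60)}
  {ξ} × {59, 60} = {(ξ,59), (ξ,60)}
  {ξ} × {60, 61} = {(ξ,60), (ξ,61)}
  {ξ, ρ} × {60} = {(ξ,60), (ρ,60)}
  {ξ, σ} × {60} = {(ξ,60), (σ,60)}
  {ρ} × {59, 60} = {(ρ,59), (ρ,60)}
  {ρ} × {60, 61} = {(ρ,60), (ρ,61)}
  {ξ} × {59, 60, 61} = {(ξ,59), (ξ,60), (ξ,61)}
  {ξ, ρ, σ} × {60} = {(ξ,60), (ρ,60), (σ,60)}
  {ρ} × {59, 60, 61} = {(ρ,59), (ρ,60), (ρ,61)}
  {ξ, ρ} × {59, 60} = {(ξ,59), (ξ,60), (ρ,59), (ρ,60)}
  {ξ, σ} × {59, 60} = {(ξ,59), (ξ,60), (σ,59), (σ,60)}
  {ξ, ρ} × {60, 61} = {(ξ,60), (ξ,61), (ρ,60), (ρ,61)}
  {ξ, σ} × {60, 61} = {(ξ,60), (ξ,61), (σ,60), (σ,61)}
  {ξ, ρ} × {59, 60, 61} = {(ξ,59), (ξ,60), (ξ,61), (ρ,59), (ρ,60), (ρ,61)}
  {ξ, σ} × {59, 60, 61} = {(ξ,59), (ξ,60), (ξ,61), (σ,59), (σ,60), (σ,61)}
  {ξ, ρ, σ} × {59, 60} = {(ξ,59), (ξ,60), (ρ,59), (ρ,60), (σ,59), (σ,60)}
  {ξ, ρ, σ} × {60, 61} = {(ξ,60), (ξ,61), (ρ,60), (ρ,61), (σ,60), (σ,61)}
  {ξ, ρ, σ} × {59, 60, 61} = {(ξ,59), (ξ,60), (ξ,61), (ρ,59), (ρ,60), (ρ,61), (σ,59), (σ,60), (σ,61)}
These 21 distinct sets form the basis B.
Close under arbitrary unions to get τ_{X×Y}; counting gives |τ_{X×Y}| = 70.


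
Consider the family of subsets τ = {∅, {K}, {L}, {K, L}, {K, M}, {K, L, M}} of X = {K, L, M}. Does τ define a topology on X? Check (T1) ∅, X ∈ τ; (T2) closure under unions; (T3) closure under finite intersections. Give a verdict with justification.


τ IS a topology on X.

Axiom (T1): ∅ ∈ τ? Yes; X ∈ τ? Yes.
Axiom (T2/T3): check pairwise unions and intersections of members of τ.
All pairwise intersections and unions checked — each lies in τ. Therefore τ satisfies (T1), (T2), (T3): it IS a topology on X.


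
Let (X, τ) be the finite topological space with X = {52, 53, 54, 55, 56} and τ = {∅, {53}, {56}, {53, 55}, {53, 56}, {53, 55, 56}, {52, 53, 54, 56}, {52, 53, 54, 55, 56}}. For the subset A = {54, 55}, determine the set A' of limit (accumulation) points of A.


A' = {52}

For each x ∈ X, list the open sets U ∈ τ with x ∈ U, then check whether U ∩ (A ∖ {x}) ≠ ∅ for every such U.
  x = 52: opens ∋ x are {52, 53, 54, 56}, {52, 53, 54, 55, 56}; each meets A ∖ {52}, so x IS a limit point.
  x = 53: open {53} ∋ x has {53} ∩ (A ∖ {53}) = ∅, so x is NOT a limit point.
  x = 54: open {52, 53, 54, 56} ∋ x has {52, 53, 54, 56} ∩ (A ∖ {54}) = ∅, so x is NOT a limit point.
  x = 55: open {53, 55} ∋ x has {53, 55} ∩ (A ∖ {55}) = ∅, so x is NOT a limit point.
  x = 56: open {56} ∋ x has {56} ∩ (A ∖ {56}) = ∅, so x is NOT a limit point.
Collecting: A' = {52}.


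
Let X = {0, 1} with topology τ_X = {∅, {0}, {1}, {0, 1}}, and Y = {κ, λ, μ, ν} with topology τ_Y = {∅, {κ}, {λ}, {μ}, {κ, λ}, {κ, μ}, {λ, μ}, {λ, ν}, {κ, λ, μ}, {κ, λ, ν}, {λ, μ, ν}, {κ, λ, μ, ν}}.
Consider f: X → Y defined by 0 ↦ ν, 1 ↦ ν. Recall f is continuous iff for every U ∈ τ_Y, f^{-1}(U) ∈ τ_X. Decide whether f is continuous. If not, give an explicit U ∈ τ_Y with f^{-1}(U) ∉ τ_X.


f IS continuous.

Compute f^{-1}(U) for each U ∈ τ_Y:
  U = ∅: f^{-1}(U) = ∅ ∈ τ_X ✓.
  U = {κ}: f^{-1}(U) = ∅ ∈ τ_X ✓.
  U = {λ}: f^{-1}(U) = ∅ ∈ τ_X ✓.
  U = {μ}: f^{-1}(U) = ∅ ∈ τ_X ✓.
  U = {κ, λ}: f^{-1}(U) = ∅ ∈ τ_X ✓.
  U = {κ, μ}: f^{-1}(U) = ∅ ∈ τ_X ✓.
  U = {λ, μ}: f^{-1}(U) = ∅ ∈ τ_X ✓.
  U = {λ, ν}: f^{-1}(U) = {0, 1} ∈ τ_X ✓.
  U = {κ, λ, μ}: f^{-1}(U) = ∅ ∈ τ_X ✓.
  U = {κ, λ, ν}: f^{-1}(U) = {0, 1} ∈ τ_X ✓.
  U = {λ, μ, ν}: f^{-1}(U) = {0, 1} ∈ τ_X ✓.
  U = {κ, λ, μ, ν}: f^{-1}(U) = {0, 1} ∈ τ_X ✓.
Every preimage lies in τ_X, so f IS continuous.


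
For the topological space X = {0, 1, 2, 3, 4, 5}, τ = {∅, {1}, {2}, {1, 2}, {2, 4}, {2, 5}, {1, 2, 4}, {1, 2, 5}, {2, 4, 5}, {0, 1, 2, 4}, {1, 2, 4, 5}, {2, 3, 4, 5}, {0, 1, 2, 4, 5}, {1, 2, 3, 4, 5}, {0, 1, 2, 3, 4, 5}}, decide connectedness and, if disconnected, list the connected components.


(X, τ) is connected.

Find clopen sets (U ∈ τ with X ∖ U ∈ τ):
  U = ∅, X ∖ U = {0, 1, 2, 3, 4, 5} — both open, so U is clopen.
  U = {0, 1, 2, 3, 4, 5}, X ∖ U = ∅ — both open, so U is clopen.
Only trivial clopens (∅ and X) exist, so (X, τ) is connected.
Compute connected components by grouping points that agree on all clopens:
  component: {0, 1, 2, 3, 4, 5}


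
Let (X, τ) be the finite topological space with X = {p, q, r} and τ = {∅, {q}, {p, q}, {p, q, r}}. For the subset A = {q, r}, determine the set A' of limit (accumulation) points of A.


A' = {p, r}

For each x ∈ X, list the open sets U ∈ τ with x ∈ U, then check whether U ∩ (A ∖ {x}) ≠ ∅ for every such U.
  x = p: opens ∋ x are {p, q}, {p, q, r}; each meets A ∖ {p}, so x IS a limit point.
  x = q: open {q} ∋ x has {q} ∩ (A ∖ {q}) = ∅, so x is NOT a limit point.
  x = r: opens ∋ x are {p, q, r}; each meets A ∖ {r}, so x IS a limit point.
Collecting: A' = {p, r}.


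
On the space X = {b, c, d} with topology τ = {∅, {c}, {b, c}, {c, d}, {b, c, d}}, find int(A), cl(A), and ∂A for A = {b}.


int(A) = ∅, cl(A) = {b}, ∂A = {b}.

Closed sets in (X, τ) are complements of opens:
  closed(X, τ) = {∅, {b}, {d}, {b, d}, {b, c, d}}.
int(A) = ⋃ {U ∈ τ : U ⊆ A}. Opens contained in A: ∅.
Taking the union of these: int(A) = ∅.
cl(A) = ⋂ {C closed : A ⊆ C}. Closed sets containing A: {b}, {b, d}, {b, c, d}.
Intersecting these: cl(A) = {b}.
∂A = cl(A) ∖ int(A) = {b} ∖ ∅ = {b}.


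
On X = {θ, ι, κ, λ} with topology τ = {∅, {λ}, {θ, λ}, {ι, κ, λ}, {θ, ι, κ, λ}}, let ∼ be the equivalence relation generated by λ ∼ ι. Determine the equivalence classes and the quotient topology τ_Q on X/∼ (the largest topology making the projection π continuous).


X/∼ = {[θ], [ι=λ], [κ]}; |τ_Q| = 3.

Equivalence classes: [θ], [ι=λ], [κ].
Quotient map π: X → X/∼ sends θ ↦ [θ], ι ↦ [ι=λ], κ ↦ [κ], λ ↦ [ι=λ].
For each subset V ⊆ X/∼, compute π^{-1}(V) ⊆ X and check whether π^{-1}(V) ∈ τ. V is open in τ_Q iff π^{-1}(V) ∈ τ.
  V = {}: π^{-1}(V) = ∅ ∈ τ ✓.
  V = {[θ]}: π^{-1}(V) = {θ} ∉ τ ✗.
  V = {[ι=λ]}: π^{-1}(V) = {ι, λ} ∉ τ ✗.
  V = {[θ], [ι=λ]}: π^{-1}(V) = {θ, ι, λ} ∉ τ ✗.
  V = {[κ]}: π^{-1}(V) = {κ} ∉ τ ✗.
  V = {[θ], [κ]}: π^{-1}(V) = {θ, κ} ∉ τ ✗.
  V = {[ι=λ], [κ]}: π^{-1}(V) = {ι, κ, λ} ∈ τ ✓.
  V = {[θ], [ι=λ], [κ]}: π^{-1}(V) = {θ, ι, κ, λ} ∈ τ ✓.
Open sets in the quotient: τ_Q = {{}, {[ι=λ], [κ]}, {[θ], [ι=λ], [κ]}} (3 elements).


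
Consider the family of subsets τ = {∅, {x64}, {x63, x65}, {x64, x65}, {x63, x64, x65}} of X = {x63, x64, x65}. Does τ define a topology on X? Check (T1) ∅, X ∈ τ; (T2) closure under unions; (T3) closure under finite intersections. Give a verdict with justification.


τ is NOT a topology on X.

Axiom (T1): ∅ ∈ τ? Yes; X ∈ τ? Yes.
Axiom (T2/T3): check pairwise unions and intersections of members of τ.
Counterexample for (T3): {x63, x65} ∩ {x64, x65} = {x65} ∉ τ. Therefore τ is NOT a topology.


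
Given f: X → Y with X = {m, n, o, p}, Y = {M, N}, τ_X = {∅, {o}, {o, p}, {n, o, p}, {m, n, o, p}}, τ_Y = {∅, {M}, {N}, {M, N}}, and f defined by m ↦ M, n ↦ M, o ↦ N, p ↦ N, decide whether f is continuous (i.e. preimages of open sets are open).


f is NOT continuous.

Compute f^{-1}(U) for each U ∈ τ_Y:
  U = ∅: f^{-1}(U) = ∅ ∈ τ_X ✓.
  U = {M}: f^{-1}(U) = {m, n} ∉ τ_X ✗.
  U = {N}: f^{-1}(U) = {o, p} ∈ τ_X ✓.
  U = {M, N}: f^{-1}(U) = {m, n, o, p} ∈ τ_X ✓.
Found U = {M} with f^{-1}(U) = {m, n} not in τ_X. Therefore f is NOT continuous.


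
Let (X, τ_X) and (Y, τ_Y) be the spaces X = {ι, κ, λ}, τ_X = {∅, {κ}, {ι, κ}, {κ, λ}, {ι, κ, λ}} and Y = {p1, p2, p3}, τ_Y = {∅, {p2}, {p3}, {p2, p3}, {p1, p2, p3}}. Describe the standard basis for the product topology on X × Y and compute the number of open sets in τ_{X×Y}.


Basis B = {∅ × ∅, {κ} × {p2}, {κ} × {p3}, {ι, κ} × {p2}, {ι, κ} × {p3}, {κ} × {p2, p3}, {κ, λ} × {p2}, {κ, λ} × {p3}, {ι, κ, λ} × {p2}, {ι, κ, λ} × {p3}, {κ} × {p1, p2, p3}, {ι, κ} × {p2, p3}, {κ, λ} × {p2, p3}, {ι, κ} × {p1, p2, p3}, {ι, κ, λ} × {p2, p3}, {κ, λ} × {p1, p2, p3}, {ι, κ, λ} × {p1, p2, p3}}; |τ_{X×Y}| = 50.

Enumerate products U × V with U ∈ τ_X, V ∈ τ_Y (deduplicated):
  ∅ × ∅ = {} (∅)
  {κ} × {p2} = {(κ,p2)}
  {κ} × {p3} = {(κ,p3)}
  {ι, κ} × {p2} = {(ι,p2), (κ,p2)}
  {ι, κ} × {p3} = {(ι,p3), (κ,p3)}
  {κ} × {p2, p3} = {(κ,p2), (κ,p3)}
  {κ, λ} × {p2} = {(κ,p2), (λ,p2)}
  {κ, λ} × {p3} = {(κ,p3), (λ,p3)}
  {ι, κ, λ} × {p2} = {(ι,p2), (κ,p2), (λ,p2)}
  {ι, κ, λ} × {p3} = {(ι,p3), (κ,p3), (λ,p3)}
  {κ} × {p1, p2, p3} = {(κ,p1), (κ,p2), (κ,p3)}
  {ι, κ} × {p2, p3} = {(ι,p2), (ι,p3), (κ,p2), (κ,p3)}
  {κ, λ} × {p2, p3} = {(κ,p2), (κ,p3), (λ,p2), (λ,p3)}
  {ι, κ} × {p1, p2, p3} = {(ι,p1), (ι,p2), (ι,p3), (κ,p1), (κ,p2), (κ,p3)}
  {ι, κ, λ} × {p2, p3} = {(ι,p2), (ι,p3), (κ,p2), (κ,p3), (λ,p2), (λ,p3)}
  {κ, λ} × {p1, p2, p3} = {(κ,p1), (κ,p2), (κ,p3), (λ,p1), (λ,p2), (λ,p3)}
  {ι, κ, λ} × {p1, p2, p3} = {(ι,p1), (ι,p2), (ι,p3), (κ,p1), (κ,p2), (κ,p3), (λ,p1), (λ,p2), (λ,p3)}
These 17 distinct sets form the basis B.
Close under arbitrary unions to get τ_{X×Y}; counting gives |τ_{X×Y}| = 50.


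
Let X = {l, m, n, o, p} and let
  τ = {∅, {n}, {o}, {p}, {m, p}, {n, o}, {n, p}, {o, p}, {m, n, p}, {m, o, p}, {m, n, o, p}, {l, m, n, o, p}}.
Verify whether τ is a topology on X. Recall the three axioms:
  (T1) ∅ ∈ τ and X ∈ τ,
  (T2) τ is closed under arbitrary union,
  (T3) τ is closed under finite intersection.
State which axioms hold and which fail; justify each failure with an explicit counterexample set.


τ is NOT a topology on X.

Axiom (T1): ∅ ∈ τ? Yes; X ∈ τ? Yes.
Axiom (T2/T3): check pairwise unions and intersections of members of τ.
Counterexample for (T2): {n} ∪ {o, p} = {n, o, p} ∉ τ. Therefore τ is NOT a topology.


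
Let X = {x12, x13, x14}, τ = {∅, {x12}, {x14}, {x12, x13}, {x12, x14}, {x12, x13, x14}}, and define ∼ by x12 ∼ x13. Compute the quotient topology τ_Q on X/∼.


X/∼ = {[x12=x13], [x14]}; |τ_Q| = 4.

Equivalence classes: [x12=x13], [x14].
Quotient map π: X → X/∼ sends x12 ↦ [x12=x13], x13 ↦ [x12=x13], x14 ↦ [x14].
For each subset V ⊆ X/∼, compute π^{-1}(V) ⊆ X and check whether π^{-1}(V) ∈ τ. V is open in τ_Q iff π^{-1}(V) ∈ τ.
  V = {}: π^{-1}(V) = ∅ ∈ τ ✓.
  V = {[x12=x13]}: π^{-1}(V) = {x12, x13} ∈ τ ✓.
  V = {[x14]}: π^{-1}(V) = {x14} ∈ τ ✓.
  V = {[x12=x13], [x14]}: π^{-1}(V) = {x12, x13, x14} ∈ τ ✓.
Open sets in the quotient: τ_Q = {{}, {[x12=x13]}, {[x14]}, {[x12=x13], [x14]}} (4 elements).


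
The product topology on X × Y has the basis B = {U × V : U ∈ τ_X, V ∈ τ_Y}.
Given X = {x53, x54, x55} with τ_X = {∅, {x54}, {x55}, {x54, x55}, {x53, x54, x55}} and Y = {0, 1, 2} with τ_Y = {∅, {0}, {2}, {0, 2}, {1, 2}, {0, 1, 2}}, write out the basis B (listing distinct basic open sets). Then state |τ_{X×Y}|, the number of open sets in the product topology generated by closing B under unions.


Basis B = {∅ × ∅, {x54} × {0}, {x54} × {2}, {x55} × {0}, {x55} × {2}, {x54} × {0, 2}, {x54, x55} × {0}, {x54} × {1, 2}, {x54, x55} × {2}, {x55} × {0, 2}, {x55} × {1, 2}, {x53, x54, x55} × {0}, {x53, x54, x55} × {2}, {x54} × {0, 1, 2}, {x55} × {0, 1, 2}, {x54, x55} × {0, 2}, {x54, x55} × {1, 2}, {x53, x54, x55} × {0, 2}, {x53, x54, x55} × {1, 2}, {x54, x55} × {0, 1, 2}, {x53, x54, x55} × {0, 1, 2}}; |τ_{X×Y}| = 70.

Enumerate products U × V with U ∈ τ_X, V ∈ τ_Y (deduplicated):
  ∅ × ∅ = {} (∅)
  {x54} × {0} = {(x54,0)}
  {x54} × {2} = {(x54,2)}
  {x55} × {0} = {(x55,0)}
  {x55} × {2} = {(x55,2)}
  {x54} × {0, 2} = {(x54,0), (x54,2)}
  {x54, x55} × {0} = {(x54,0), (x55,0)}
  {x54} × {1, 2} = {(x54,1), (x54,2)}
  {x54, x55} × {2} = {(x54,2), (x55,2)}
  {x55} × {0, 2} = {(x55,0), (x55,2)}
  {x55} × {1, 2} = {(x55,1), (x55,2)}
  {x53, x54, x55} × {0} = {(x53,0), (x54,0), (x55,0)}
  {x53, x54, x55} × {2} = {(x53,2), (x54,2), (x55,2)}
  {x54} × {0, 1, 2} = {(x54,0), (x54,1), (x54,2)}
  {x55} × {0, 1, 2} = {(x55,0), (x55,1), (x55,2)}
  {x54, x55} × {0, 2} = {(x54,0), (x54,2), (x55,0), (x55,2)}
  {x54, x55} × {1, 2} = {(x54,1), (x54,2), (x55,1), (x55,2)}
  {x53, x54, x55} × {0, 2} = {(x53,0), (x53,2), (x54,0), (x54,2), (x55,0), (x55,2)}
  {x53, x54, x55} × {1, 2} = {(x53,1), (x53,2), (x54,1), (x54,2), (x55,1), (x55,2)}
  {x54, x55} × {0, 1, 2} = {(x54,0), (x54,1), (x54,2), (x55,0), (x55,1), (x55,2)}
  {x53, x54, x55} × {0, 1, 2} = {(x53,0), (x53,1), (x53,2), (x54,0), (x54,1), (x54,2), (x55,0), (x55,1), (x55,2)}
These 21 distinct sets form the basis B.
Close under arbitrary unions to get τ_{X×Y}; counting gives |τ_{X×Y}| = 70.


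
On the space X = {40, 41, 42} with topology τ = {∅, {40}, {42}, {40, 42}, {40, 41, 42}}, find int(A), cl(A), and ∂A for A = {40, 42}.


int(A) = {40, 42}, cl(A) = {40, 41, 42}, ∂A = {41}.

Closed sets in (X, τ) are complements of opens:
  closed(X, τ) = {∅, {41}, {40, 41}, {41, 42}, {40, 41, 42}}.
int(A) = ⋃ {U ∈ τ : U ⊆ A}. Opens contained in A: ∅, {40}, {42}, {40, 42}.
Taking the union of these: int(A) = {40, 42}.
cl(A) = ⋂ {C closed : A ⊆ C}. Closed sets containing A: {40, 41, 42}.
Intersecting these: cl(A) = {40, 41, 42}.
∂A = cl(A) ∖ int(A) = {40, 41, 42} ∖ {40, 42} = {41}.


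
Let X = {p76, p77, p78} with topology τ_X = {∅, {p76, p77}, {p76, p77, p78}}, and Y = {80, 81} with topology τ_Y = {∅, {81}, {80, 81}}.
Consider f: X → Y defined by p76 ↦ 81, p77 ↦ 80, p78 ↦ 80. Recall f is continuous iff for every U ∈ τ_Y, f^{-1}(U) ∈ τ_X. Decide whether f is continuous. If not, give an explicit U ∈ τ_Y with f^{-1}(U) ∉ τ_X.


f is NOT continuous.

Compute f^{-1}(U) for each U ∈ τ_Y:
  U = ∅: f^{-1}(U) = ∅ ∈ τ_X ✓.
  U = {81}: f^{-1}(U) = {p76} ∉ τ_X ✗.
  U = {80, 81}: f^{-1}(U) = {p76, p77, p78} ∈ τ_X ✓.
Found U = {81} with f^{-1}(U) = {p76} not in τ_X. Therefore f is NOT continuous.


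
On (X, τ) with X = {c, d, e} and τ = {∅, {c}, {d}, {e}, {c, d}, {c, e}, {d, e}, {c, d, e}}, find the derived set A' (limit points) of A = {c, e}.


A' = ∅

For each x ∈ X, list the open sets U ∈ τ with x ∈ U, then check whether U ∩ (A ∖ {x}) ≠ ∅ for every such U.
  x = c: open {c} ∋ x has {c} ∩ (A ∖ {c}) = ∅, so x is NOT a limit point.
  x = d: open {d} ∋ x has {d} ∩ (A ∖ {d}) = ∅, so x is NOT a limit point.
  x = e: open {e} ∋ x has {e} ∩ (A ∖ {e}) = ∅, so x is NOT a limit point.
Collecting: A' = ∅.


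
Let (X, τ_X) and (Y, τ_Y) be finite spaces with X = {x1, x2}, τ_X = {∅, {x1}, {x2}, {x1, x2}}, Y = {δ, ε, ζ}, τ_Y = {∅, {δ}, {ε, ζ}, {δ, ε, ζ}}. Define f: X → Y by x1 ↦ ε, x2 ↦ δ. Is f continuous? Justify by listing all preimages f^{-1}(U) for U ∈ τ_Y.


f IS continuous.

Compute f^{-1}(U) for each U ∈ τ_Y:
  U = ∅: f^{-1}(U) = ∅ ∈ τ_X ✓.
  U = {δ}: f^{-1}(U) = {x2} ∈ τ_X ✓.
  U = {ε, ζ}: f^{-1}(U) = {x1} ∈ τ_X ✓.
  U = {δ, ε, ζ}: f^{-1}(U) = {x1, x2} ∈ τ_X ✓.
Every preimage lies in τ_X, so f IS continuous.


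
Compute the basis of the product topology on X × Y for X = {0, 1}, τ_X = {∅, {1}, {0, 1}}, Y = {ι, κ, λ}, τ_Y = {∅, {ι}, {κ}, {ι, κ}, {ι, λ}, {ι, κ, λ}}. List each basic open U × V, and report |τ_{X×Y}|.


Basis B = {∅ × ∅, {1} × {ι}, {1} × {κ}, {0, 1} × {ι}, {0, 1} × {κ}, {1} × {ι, κ}, {1} × {ι, λ}, {1} × {ι, κ, λ}, {0, 1} × {ι, κ}, {0, 1} × {ι, λ}, {0, 1} × {ι, κ, λ}}; |τ_{X×Y}| = 18.

Enumerate products U × V with U ∈ τ_X, V ∈ τ_Y (deduplicated):
  ∅ × ∅ = {} (∅)
  {1} × {ι} = {(1,ι)}
  {1} × {κ} = {(1,κ)}
  {0, 1} × {ι} = {(0,ι), (1,ι)}
  {0, 1} × {κ} = {(0,κ), (1,κ)}
  {1} × {ι, κ} = {(1,ι), (1,κ)}
  {1} × {ι, λ} = {(1,ι), (1,λ)}
  {1} × {ι, κ, λ} = {(1,ι), (1,κ), (1,λ)}
  {0, 1} × {ι, κ} = {(0,ι), (0,κ), (1,ι), (1,κ)}
  {0, 1} × {ι, λ} = {(0,ι), (0,λ), (1,ι), (1,λ)}
  {0, 1} × {ι, κ, λ} = {(0,ι), (0,κ), (0,λ), (1,ι), (1,κ), (1,λ)}
These 11 distinct sets form the basis B.
Close under arbitrary unions to get τ_{X×Y}; counting gives |τ_{X×Y}| = 18.


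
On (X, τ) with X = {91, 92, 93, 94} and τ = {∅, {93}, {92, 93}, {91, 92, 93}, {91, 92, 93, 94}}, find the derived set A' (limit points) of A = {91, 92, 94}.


A' = {91, 94}

For each x ∈ X, list the open sets U ∈ τ with x ∈ U, then check whether U ∩ (A ∖ {x}) ≠ ∅ for every such U.
  x = 91: opens ∋ x are {91, 92, 93}, {91, 92, 93, 94}; each meets A ∖ {91}, so x IS a limit point.
  x = 92: open {92, 93} ∋ x has {92, 93} ∩ (A ∖ {92}) = ∅, so x is NOT a limit point.
  x = 93: open {93} ∋ x has {93} ∩ (A ∖ {93}) = ∅, so x is NOT a limit point.
  x = 94: opens ∋ x are {91, 92, 93, 94}; each meets A ∖ {94}, so x IS a limit point.
Collecting: A' = {91, 94}.


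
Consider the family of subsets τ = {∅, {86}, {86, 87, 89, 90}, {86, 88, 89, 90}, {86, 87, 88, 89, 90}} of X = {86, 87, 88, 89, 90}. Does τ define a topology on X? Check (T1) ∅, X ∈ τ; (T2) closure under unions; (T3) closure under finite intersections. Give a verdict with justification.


τ is NOT a topology on X.

Axiom (T1): ∅ ∈ τ? Yes; X ∈ τ? Yes.
Axiom (T2/T3): check pairwise unions and intersections of members of τ.
Counterexample for (T3): {86, 87, 89, 90} ∩ {86, 88, 89, 90} = {86, 89, 90} ∉ τ. Therefore τ is NOT a topology.


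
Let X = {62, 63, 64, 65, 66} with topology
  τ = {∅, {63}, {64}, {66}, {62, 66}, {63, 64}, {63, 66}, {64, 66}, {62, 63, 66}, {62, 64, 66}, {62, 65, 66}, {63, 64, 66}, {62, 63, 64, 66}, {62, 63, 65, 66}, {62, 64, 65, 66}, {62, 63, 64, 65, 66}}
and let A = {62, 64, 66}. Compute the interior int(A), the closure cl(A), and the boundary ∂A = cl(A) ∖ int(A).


int(A) = {62, 64, 66}, cl(A) = {62, 64, 65, 66}, ∂A = {65}.

Closed sets in (X, τ) are complements of opens:
  closed(X, τ) = {∅, {63}, {64}, {65}, {62, 65}, {63, 64}, {63, 65}, {64, 65}, {62, 63, 65}, {62, 64, 65}, {62, 65, 66}, {63, 64, 65}, {62, 63, 64, 65}, {62, 63, 65, 66}, {62, 64, 65, 66}, {62, 63, 64, 65, 66}}.
int(A) = ⋃ {U ∈ τ : U ⊆ A}. Opens contained in A: ∅, {64}, {66}, {62, 66}, {64, 66}, {62, 64, 66}.
Taking the union of these: int(A) = {62, 64, 66}.
cl(A) = ⋂ {C closed : A ⊆ C}. Closed sets containing A: {62, 64, 65, 66}, {62, 63, 64, 65, 66}.
Intersecting these: cl(A) = {62, 64, 65, 66}.
∂A = cl(A) ∖ int(A) = {62, 64, 65, 66} ∖ {62, 64, 66} = {65}.


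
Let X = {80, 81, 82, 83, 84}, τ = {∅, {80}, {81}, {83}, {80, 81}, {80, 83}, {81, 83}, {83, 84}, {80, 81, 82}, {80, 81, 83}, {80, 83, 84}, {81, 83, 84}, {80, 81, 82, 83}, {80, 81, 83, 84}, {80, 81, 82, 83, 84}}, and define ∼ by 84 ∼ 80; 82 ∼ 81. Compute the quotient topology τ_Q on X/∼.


X/∼ = {[80=84], [81=82], [83]}; |τ_Q| = 4.

Equivalence classes: [80=84], [81=82], [83].
Quotient map π: X → X/∼ sends 80 ↦ [80=84], 81 ↦ [81=82], 82 ↦ [81=82], 83 ↦ [83], 84 ↦ [80=84].
For each subset V ⊆ X/∼, compute π^{-1}(V) ⊆ X and check whether π^{-1}(V) ∈ τ. V is open in τ_Q iff π^{-1}(V) ∈ τ.
  V = {}: π^{-1}(V) = ∅ ∈ τ ✓.
  V = {[80=84]}: π^{-1}(V) = {80, 84} ∉ τ ✗.
  V = {[81=82]}: π^{-1}(V) = {81, 82} ∉ τ ✗.
  V = {[80=84], [81=82]}: π^{-1}(V) = {80, 81, 82, 84} ∉ τ ✗.
  V = {[83]}: π^{-1}(V) = {83} ∈ τ ✓.
  V = {[80=84], [83]}: π^{-1}(V) = {80, 83, 84} ∈ τ ✓.
  V = {[81=82], [83]}: π^{-1}(V) = {81, 82, 83} ∉ τ ✗.
  V = {[80=84], [81=82], [83]}: π^{-1}(V) = {80, 81, 82, 83, 84} ∈ τ ✓.
Open sets in the quotient: τ_Q = {{}, {[83]}, {[80=84], [83]}, {[80=84], [81=82], [83]}} (4 elements).


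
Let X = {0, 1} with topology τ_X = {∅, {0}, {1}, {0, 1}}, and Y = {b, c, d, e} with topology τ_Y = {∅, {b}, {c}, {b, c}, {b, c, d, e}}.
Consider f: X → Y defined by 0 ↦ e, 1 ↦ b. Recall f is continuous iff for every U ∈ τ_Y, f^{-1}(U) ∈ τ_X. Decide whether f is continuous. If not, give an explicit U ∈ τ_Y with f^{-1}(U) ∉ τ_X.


f IS continuous.

Compute f^{-1}(U) for each U ∈ τ_Y:
  U = ∅: f^{-1}(U) = ∅ ∈ τ_X ✓.
  U = {b}: f^{-1}(U) = {1} ∈ τ_X ✓.
  U = {c}: f^{-1}(U) = ∅ ∈ τ_X ✓.
  U = {b, c}: f^{-1}(U) = {1} ∈ τ_X ✓.
  U = {b, c, d, e}: f^{-1}(U) = {0, 1} ∈ τ_X ✓.
Every preimage lies in τ_X, so f IS continuous.


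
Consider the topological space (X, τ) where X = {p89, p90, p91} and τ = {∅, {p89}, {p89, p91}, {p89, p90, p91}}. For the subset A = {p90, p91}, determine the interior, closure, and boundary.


int(A) = ∅, cl(A) = {p90, p91}, ∂A = {p90, p91}.

Closed sets in (X, τ) are complements of opens:
  closed(X, τ) = {∅, {p90}, {p90, p91}, {p89, p90, p91}}.
int(A) = ⋃ {U ∈ τ : U ⊆ A}. Opens contained in A: ∅.
Taking the union of these: int(A) = ∅.
cl(A) = ⋂ {C closed : A ⊆ C}. Closed sets containing A: {p90, p91}, {p89, p90, p91}.
Intersecting these: cl(A) = {p90, p91}.
∂A = cl(A) ∖ int(A) = {p90, p91} ∖ ∅ = {p90, p91}.


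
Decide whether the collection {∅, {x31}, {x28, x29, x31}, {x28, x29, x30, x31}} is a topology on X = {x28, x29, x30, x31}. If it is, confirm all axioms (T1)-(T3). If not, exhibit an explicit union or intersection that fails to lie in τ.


τ IS a topology on X.

Axiom (T1): ∅ ∈ τ? Yes; X ∈ τ? Yes.
Axiom (T2/T3): check pairwise unions and intersections of members of τ.
All pairwise intersections and unions checked — each lies in τ. Therefore τ satisfies (T1), (T2), (T3): it IS a topology on X.


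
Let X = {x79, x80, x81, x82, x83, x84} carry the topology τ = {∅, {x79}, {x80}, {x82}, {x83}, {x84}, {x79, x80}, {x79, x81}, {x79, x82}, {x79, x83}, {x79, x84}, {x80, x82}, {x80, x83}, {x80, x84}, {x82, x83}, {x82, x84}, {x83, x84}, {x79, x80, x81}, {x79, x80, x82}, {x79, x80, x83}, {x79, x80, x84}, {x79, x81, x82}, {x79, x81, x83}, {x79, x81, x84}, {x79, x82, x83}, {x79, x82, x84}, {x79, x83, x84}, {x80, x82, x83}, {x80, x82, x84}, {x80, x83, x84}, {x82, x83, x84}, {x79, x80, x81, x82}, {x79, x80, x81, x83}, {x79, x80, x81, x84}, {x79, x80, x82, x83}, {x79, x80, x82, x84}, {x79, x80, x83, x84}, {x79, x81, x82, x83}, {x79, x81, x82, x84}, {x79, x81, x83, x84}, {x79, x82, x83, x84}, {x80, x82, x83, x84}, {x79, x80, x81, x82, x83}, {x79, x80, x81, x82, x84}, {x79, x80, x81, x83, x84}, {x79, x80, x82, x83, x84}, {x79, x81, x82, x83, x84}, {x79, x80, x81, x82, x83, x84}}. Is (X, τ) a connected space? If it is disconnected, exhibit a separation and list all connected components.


(X, τ) is disconnected; components = [{x80}, {x82}, {x83}, {x84}, {x79, x81}].

Find clopen sets (U ∈ τ with X ∖ U ∈ τ):
  U = ∅, X ∖ U = {x79, x80, x81, x82, x83, x84} — both open, so U is clopen.
  U = {x80}, X ∖ U = {x79, x81, x82, x83, x84} — both open, so U is clopen.
  U = {x82}, X ∖ U = {x79, x80, x81, x83, x84} — both open, so U is clopen.
  U = {x83}, X ∖ U = {x79, x80, x81, x82, x84} — both open, so U is clopen.
  U = {x84}, X ∖ U = {x79, x80, x81, x82, x83} — both open, so U is clopen.
  U = {x79, x81}, X ∖ U = {x80, x82, x83, x84} — both open, so U is clopen.
  U = {x80, x82}, X ∖ U = {x79, x81, x83, x84} — both open, so U is clopen.
  U = {x80, x83}, X ∖ U = {x79, x81, x82, x84} — both open, so U is clopen.
  U = {x80, x84}, X ∖ U = {x79, x81, x82, x83} — both open, so U is clopen.
  U = {x82, x83}, X ∖ U = {x79, x80, x81, x84} — both open, so U is clopen.
  U = {x82, x84}, X ∖ U = {x79, x80, x81, x83} — both open, so U is clopen.
  U = {x83, x84}, X ∖ U = {x79, x80, x81, x82} — both open, so U is clopen.
  U = {x79, x80, x81}, X ∖ U = {x82, x83, x84} — both open, so U is clopen.
  U = {x79, x81, x82}, X ∖ U = {x80, x83, x84} — both open, so U is clopen.
  U = {x79, x81, x83}, X ∖ U = {x80, x82, x84} — both open, so U is clopen.
  U = {x79, x81, x84}, X ∖ U = {x80, x82, x83} — both open, so U is clopen.
  U = {x80, x82, x83}, X ∖ U = {x79, x81, x84} — both open, so U is clopen.
  U = {x80, x82, x84}, X ∖ U = {x79, x81, x83} — both open, so U is clopen.
  U = {x80, x83, x84}, X ∖ U = {x79, x81, x82} — both open, so U is clopen.
  U = {x82, x83, x84}, X ∖ U = {x79, x80, x81} — both open, so U is clopen.
  U = {x79, x80, x81, x82}, X ∖ U = {x83, x84} — both open, so U is clopen.
  U = {x79, x80, x81, x83}, X ∖ U = {x82, x84} — both open, so U is clopen.
  U = {x79, x80, x81, x84}, X ∖ U = {x82, x83} — both open, so U is clopen.
  U = {x79, x81, x82, x83}, X ∖ U = {x80, x84} — both open, so U is clopen.
  U = {x79, x81, x82, x84}, X ∖ U = {x80, x83} — both open, so U is clopen.
  U = {x79, x81, x83, x84}, X ∖ U = {x80, x82} — both open, so U is clopen.
  U = {x80, x82, x83, x84}, X ∖ U = {x79, x81} — both open, so U is clopen.
  U = {x79, x80, x81, x82, x83}, X ∖ U = {x84} — both open, so U is clopen.
  U = {x79, x80, x81, x82, x84}, X ∖ U = {x83} — both open, so U is clopen.
  U = {x79, x80, x81, x83, x84}, X ∖ U = {x82} — both open, so U is clopen.
  U = {x79, x81, x82, x83, x84}, X ∖ U = {x80} — both open, so U is clopen.
  U = {x79, x80, x81, x82, x83, x84}, X ∖ U = ∅ — both open, so U is clopen.
Nontrivial clopen(s) exist: e.g. {x79, x80, x81, x83}. So (X, τ) is disconnected.
Compute connected components by grouping points that agree on all clopens:
  component: {x80}
  component: {x82}
  component: {x83}
  component: {x84}
  component: {x79, x81}


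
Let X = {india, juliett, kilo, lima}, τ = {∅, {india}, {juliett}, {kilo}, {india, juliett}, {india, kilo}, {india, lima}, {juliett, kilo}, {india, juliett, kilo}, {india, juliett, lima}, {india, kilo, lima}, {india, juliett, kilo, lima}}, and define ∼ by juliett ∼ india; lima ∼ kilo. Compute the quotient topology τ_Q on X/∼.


X/∼ = {[india=juliett], [kilo=lima]}; |τ_Q| = 3.

Equivalence classes: [india=juliett], [kilo=lima].
Quotient map π: X → X/∼ sends india ↦ [india=juliett], juliett ↦ [india=juliett], kilo ↦ [kilo=lima], lima ↦ [kilo=lima].
For each subset V ⊆ X/∼, compute π^{-1}(V) ⊆ X and check whether π^{-1}(V) ∈ τ. V is open in τ_Q iff π^{-1}(V) ∈ τ.
  V = {}: π^{-1}(V) = ∅ ∈ τ ✓.
  V = {[india=juliett]}: π^{-1}(V) = {india, juliett} ∈ τ ✓.
  V = {[kilo=lima]}: π^{-1}(V) = {kilo, lima} ∉ τ ✗.
  V = {[india=juliett], [kilo=lima]}: π^{-1}(V) = {india, juliett, kilo, lima} ∈ τ ✓.
Open sets in the quotient: τ_Q = {{}, {[india=juliett]}, {[india=juliett], [kilo=lima]}} (3 elements).


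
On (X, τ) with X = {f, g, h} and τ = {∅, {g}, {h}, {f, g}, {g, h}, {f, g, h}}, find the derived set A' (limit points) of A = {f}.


A' = ∅

For each x ∈ X, list the open sets U ∈ τ with x ∈ U, then check whether U ∩ (A ∖ {x}) ≠ ∅ for every such U.
  x = f: open {f, g} ∋ x has {f, g} ∩ (A ∖ {f}) = ∅, so x is NOT a limit point.
  x = g: open {g} ∋ x has {g} ∩ (A ∖ {g}) = ∅, so x is NOT a limit point.
  x = h: open {h} ∋ x has {h} ∩ (A ∖ {h}) = ∅, so x is NOT a limit point.
Collecting: A' = ∅.


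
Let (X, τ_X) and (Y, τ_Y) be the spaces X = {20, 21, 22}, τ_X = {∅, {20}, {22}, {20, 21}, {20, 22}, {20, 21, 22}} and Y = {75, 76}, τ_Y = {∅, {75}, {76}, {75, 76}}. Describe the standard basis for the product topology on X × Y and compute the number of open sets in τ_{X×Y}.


Basis B = {∅ × ∅, {20} × {75}, {20} × {76}, {22} × {75}, {22} × {76}, {20} × {75, 76}, {20, 21} × {75}, {20, 22} × {75}, {20, 21} × {76}, {20, 22} × {76}, {22} × {75, 76}, {20, 21, 22} × {75}, {20, 21, 22} × {76}, {20, 21} × {75, 76}, {20, 22} × {75, 76}, {20, 21, 22} × {75, 76}}; |τ_{X×Y}| = 36.

Enumerate products U × V with U ∈ τ_X, V ∈ τ_Y (deduplicated):
  ∅ × ∅ = {} (∅)
  {20} × {75} = {(20,75)}
  {20} × {76} = {(20,76)}
  {22} × {75} = {(22,75)}
  {22} × {76} = {(22,76)}
  {20} × {75, 76} = {(20,75), (20,76)}
  {20, 21} × {75} = {(20,75), (21,75)}
  {20, 22} × {75} = {(20,75), (22,75)}
  {20, 21} × {76} = {(20,76), (21,76)}
  {20, 22} × {76} = {(20,76), (22,76)}
  {22} × {75, 76} = {(22,75), (22,76)}
  {20, 21, 22} × {75} = {(20,75), (21,75), (22,75)}
  {20, 21, 22} × {76} = {(20,76), (21,76), (22,76)}
  {20, 21} × {75, 76} = {(20,75), (20,76), (21,75), (21,76)}
  {20, 22} × {75, 76} = {(20,75), (20,76), (22,75), (22,76)}
  {20, 21, 22} × {75, 76} = {(20,75), (20,76), (21,75), (21,76), (22,75), (22,76)}
These 16 distinct sets form the basis B.
Close under arbitrary unions to get τ_{X×Y}; counting gives |τ_{X×Y}| = 36.


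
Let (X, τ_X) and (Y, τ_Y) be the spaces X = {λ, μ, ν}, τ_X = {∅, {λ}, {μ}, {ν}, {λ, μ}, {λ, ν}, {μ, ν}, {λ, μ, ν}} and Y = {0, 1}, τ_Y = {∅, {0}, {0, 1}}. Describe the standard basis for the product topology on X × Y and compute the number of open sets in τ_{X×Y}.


Basis B = {∅ × ∅, {λ} × {0}, {μ} × {0}, {ν} × {0}, {λ} × {0, 1}, {λ, μ} × {0}, {λ, ν} × {0}, {μ} × {0, 1}, {μ, ν} × {0}, {ν} × {0, 1}, {λ, μ, ν} × {0}, {λ, μ} × {0, 1}, {λ, ν} × {0, 1}, {μ, ν} × {0, 1}, {λ, μ, ν} × {0, 1}}; |τ_{X×Y}| = 27.

Enumerate products U × V with U ∈ τ_X, V ∈ τ_Y (deduplicated):
  ∅ × ∅ = {} (∅)
  {λ} × {0} = {(λ,0)}
  {μ} × {0} = {(μ,0)}
  {ν} × {0} = {(ν,0)}
  {λ} × {0, 1} = {(λ,0), (λ,1)}
  {λ, μ} × {0} = {(λ,0), (μ,0)}
  {λ, ν} × {0} = {(λ,0), (ν,0)}
  {μ} × {0, 1} = {(μ,0), (μ,1)}
  {μ, ν} × {0} = {(μ,0), (ν,0)}
  {ν} × {0, 1} = {(ν,0), (ν,1)}
  {λ, μ, ν} × {0} = {(λ,0), (μ,0), (ν,0)}
  {λ, μ} × {0, 1} = {(λ,0), (λ,1), (μ,0), (μ,1)}
  {λ, ν} × {0, 1} = {(λ,0), (λ,1), (ν,0), (ν,1)}
  {μ, ν} × {0, 1} = {(μ,0), (μ,1), (ν,0), (ν,1)}
  {λ, μ, ν} × {0, 1} = {(λ,0), (λ,1), (μ,0), (μ,1), (ν,0), (ν,1)}
These 15 distinct sets form the basis B.
Close under arbitrary unions to get τ_{X×Y}; counting gives |τ_{X×Y}| = 27.
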